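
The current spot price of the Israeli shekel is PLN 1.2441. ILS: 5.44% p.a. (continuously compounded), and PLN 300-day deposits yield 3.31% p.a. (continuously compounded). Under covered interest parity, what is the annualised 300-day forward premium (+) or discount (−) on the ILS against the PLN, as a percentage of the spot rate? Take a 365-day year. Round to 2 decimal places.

-2.11%

T = 300/365 years.
No-arbitrage forward: 1.2441 × 1.0275789 / 1.045727 = 1.2225092 PLN/ILS.
Annualised premium = (F − S)/S × (1/T) = (1.2225092 − 1.2441)/1.2441 ÷ (300/365) = -2.11%.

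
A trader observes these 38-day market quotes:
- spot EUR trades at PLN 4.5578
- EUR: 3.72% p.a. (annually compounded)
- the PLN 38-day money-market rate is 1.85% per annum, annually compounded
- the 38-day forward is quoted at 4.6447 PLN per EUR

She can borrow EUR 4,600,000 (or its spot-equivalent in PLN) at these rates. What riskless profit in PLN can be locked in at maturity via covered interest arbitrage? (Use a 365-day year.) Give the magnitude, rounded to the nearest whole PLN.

PLN 441,089

T = 38/365 years.
Route A — deposit EUR, sell forward: 4,600,000 × 1.0038098183 × 4.6447 = PLN 21,447,019.13.
Route B — convert at spot, deposit PLN: 4,600,000 × 4.5578 × 1.0019102506 = PLN 21,005,930.08.
The quoted forward overvalues EUR, so borrow PLN, buy EUR at spot, deposit the EUR at 3.72%, and sell the proceeds forward at 4.6447.
Arbitrage profit = |21,447,019.13 − 21,005,930.08| = PLN 441,089.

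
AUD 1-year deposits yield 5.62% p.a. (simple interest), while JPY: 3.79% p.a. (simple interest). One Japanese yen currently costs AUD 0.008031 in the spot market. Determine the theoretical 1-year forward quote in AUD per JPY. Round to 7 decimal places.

T = 1 year.
AUD accumulates by 1 + 0.0562×1 = 1.056200.
JPY accumulates by 1 + 0.0379×1 = 1.037900.
Forward (AUD per JPY) = 0.008031 × 1.056200 / 1.037900 = 0.008172601.

0.0081726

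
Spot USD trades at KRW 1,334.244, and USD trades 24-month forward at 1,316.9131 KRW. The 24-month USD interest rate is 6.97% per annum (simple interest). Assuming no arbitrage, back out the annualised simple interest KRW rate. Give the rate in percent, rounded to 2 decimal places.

6.23%

T = 2 years.
CIP gives F = S · g_KRW/g_USD, so g_KRW/g_USD = 1316.9131/1334.244 = 0.9870107.
The USD side grows by 1 + 0.0697×2 = 1.139400.
Hence g_KRW = 1.124600.
(1.124600 − 1)/T = 0.062300, i.e. 6.23%.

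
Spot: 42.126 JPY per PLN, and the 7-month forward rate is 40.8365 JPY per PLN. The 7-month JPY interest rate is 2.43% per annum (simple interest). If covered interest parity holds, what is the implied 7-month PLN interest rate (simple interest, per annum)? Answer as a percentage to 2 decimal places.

T = 7/12 years.
F/S = 40.8365/42.126 = 0.9693895 = (growth of JPY) / (growth of PLN).
The JPY side grows by 1 + 0.0243×7/12 = 1.014175.
So the PLN growth factor = 1.0461997.
(1.0461997 − 1)/T = 0.079199, i.e. 7.92%.

7.92%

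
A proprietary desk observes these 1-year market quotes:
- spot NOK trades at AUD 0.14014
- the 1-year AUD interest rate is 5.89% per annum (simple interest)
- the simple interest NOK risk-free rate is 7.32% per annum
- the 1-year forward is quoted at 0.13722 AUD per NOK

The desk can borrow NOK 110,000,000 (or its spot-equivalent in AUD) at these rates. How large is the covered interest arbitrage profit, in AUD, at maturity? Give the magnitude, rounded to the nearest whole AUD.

T = 1 year.
Route A — deposit NOK, sell forward: 110,000,000 × 1.073200 × 0.13722 = AUD 16,199,095.44.
Route B — convert at spot, deposit AUD: 110,000,000 × 0.14014 × 1.058900 = AUD 16,323,367.06.
The quoted forward undervalues NOK, so borrow NOK, convert to AUD at spot, deposit the AUD at 5.89%, and buy NOK forward at 0.13722 to cover the loan.
Profit = 16,323,367.06 − 16,199,095.44 = AUD 124,272.

AUD 124,272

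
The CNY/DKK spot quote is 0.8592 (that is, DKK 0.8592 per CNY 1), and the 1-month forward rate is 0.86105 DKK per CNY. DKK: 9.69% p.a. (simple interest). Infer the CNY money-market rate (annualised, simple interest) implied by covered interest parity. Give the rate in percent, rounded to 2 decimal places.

T = 1/12 years.
CIP gives F = S · g_DKK/g_CNY, so g_DKK/g_CNY = 0.86105/0.8592 = 1.0021532.
The DKK side grows by 1 + 0.0969×1/12 = 1.008075.
That pins the CNY growth at 1.0059091.
r = (1.0059091 − 1)/(1/12) = 0.070909 → 7.09%.

7.09%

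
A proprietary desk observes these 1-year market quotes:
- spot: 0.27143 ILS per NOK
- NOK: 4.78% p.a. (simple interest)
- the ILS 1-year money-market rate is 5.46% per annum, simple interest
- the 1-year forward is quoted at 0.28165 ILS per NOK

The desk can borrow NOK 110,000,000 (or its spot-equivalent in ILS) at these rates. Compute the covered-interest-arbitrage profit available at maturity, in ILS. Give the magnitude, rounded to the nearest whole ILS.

ILS 974,907

T = 1 year.
Keep in NOK, deliver into the forward: 110,000,000·1.047800·0.28165 = ILS 32,462,415.70.
Swap to ILS now, deposit: 110,000,000·0.27143·1.054600 = ILS 31,487,508.58.
The quoted forward overvalues NOK, so borrow ILS, buy NOK at spot, deposit the NOK at 4.78%, and sell the proceeds forward at 0.28165.
The gap between the two covered legs is ILS 974,907.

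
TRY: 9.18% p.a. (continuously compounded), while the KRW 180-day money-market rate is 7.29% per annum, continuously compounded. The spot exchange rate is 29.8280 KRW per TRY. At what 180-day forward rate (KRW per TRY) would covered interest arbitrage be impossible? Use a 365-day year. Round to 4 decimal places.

29.5513

T = 180/365 years.
Growth of 1 KRW over T: e^(0.0729×180/365) = 1.03660472.
TRY growth factor: e^(0.0918×180/365) = 1.04631162.
Forward (KRW per TRY) = 29.828 × 1.03660472 / 1.04631162 = 29.551278.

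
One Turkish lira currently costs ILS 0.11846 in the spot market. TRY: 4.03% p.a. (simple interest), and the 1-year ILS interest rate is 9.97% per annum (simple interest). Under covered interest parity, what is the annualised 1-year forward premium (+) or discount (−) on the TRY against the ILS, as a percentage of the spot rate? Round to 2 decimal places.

+5.71%

T = 1 year.
CIP forward (ILS per TRY) = 0.11846 × 1.099700/1.040300 = 0.12522394.
(F − S)/S ÷ T = (0.12522394 − 0.11846)/0.11846/1 = 0.057099 → 5.71%.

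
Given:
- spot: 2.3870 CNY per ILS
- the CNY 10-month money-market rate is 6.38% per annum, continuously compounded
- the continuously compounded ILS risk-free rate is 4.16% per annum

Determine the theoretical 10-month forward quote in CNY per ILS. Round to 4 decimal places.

2.4316

T = 10/12 years.
CNY accumulates by e^(0.0638×10/12) = 1.0546054.
ILS growth factor: e^(0.0416×10/12) = 1.0352746.
CIP: F = S · (grow CNY)/(grow ILS) = 2.387 × 1.0546054/1.0352746 = 2.431570 CNY per ILS.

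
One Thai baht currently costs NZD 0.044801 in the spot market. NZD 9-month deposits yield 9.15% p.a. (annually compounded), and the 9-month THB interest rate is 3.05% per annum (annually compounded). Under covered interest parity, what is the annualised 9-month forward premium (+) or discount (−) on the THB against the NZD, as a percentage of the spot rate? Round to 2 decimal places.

+5.88%

T = 9/12 years.
CIP forward (NZD per THB) = 0.044801 × 1.0678686/1.0227889 = 0.046775616.
Annualised premium = (F − S)/S × (1/T) = (0.046775616 − 0.044801)/0.044801 ÷ (9/12) = 5.88%.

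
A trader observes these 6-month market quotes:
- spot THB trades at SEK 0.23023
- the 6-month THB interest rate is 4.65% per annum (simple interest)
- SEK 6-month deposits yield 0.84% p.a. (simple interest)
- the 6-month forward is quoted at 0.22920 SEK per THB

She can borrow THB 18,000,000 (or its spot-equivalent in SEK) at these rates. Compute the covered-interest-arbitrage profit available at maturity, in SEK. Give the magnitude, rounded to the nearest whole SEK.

SEK 59,975

T = 6/12 years.
Invest the THB and cover forward: 18,000,000 × 1.023250 × 0.22920 = SEK 4,221,520.20.
Convert at spot and invest in SEK: 18,000,000 × 0.23023 × 1.004200 = SEK 4,161,545.39.
The quoted forward overvalues THB, so borrow SEK, buy THB at spot, deposit the THB at 4.65%, and sell the proceeds forward at 0.22920.
Arbitrage profit = |4,221,520.20 − 4,161,545.39| = SEK 59,975.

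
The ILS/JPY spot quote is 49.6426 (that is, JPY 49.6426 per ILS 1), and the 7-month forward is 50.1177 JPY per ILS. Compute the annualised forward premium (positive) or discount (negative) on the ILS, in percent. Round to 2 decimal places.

+1.64%

T = 7/12 years.
(F − S)/S = (50.1177 − 49.6426)/49.6426 = 0.0095704.
×(1/T) gives 1.64% p.a.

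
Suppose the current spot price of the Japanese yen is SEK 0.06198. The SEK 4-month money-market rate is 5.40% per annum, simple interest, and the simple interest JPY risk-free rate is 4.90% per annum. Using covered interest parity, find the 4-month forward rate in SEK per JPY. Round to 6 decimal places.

0.062082

T = 4/12 years.
SEK accumulates by 1 + 0.0540×4/12 = 1.018000.
JPY accumulates by 1 + 0.0490×4/12 = 1.0163333.
So F = 0.06198 × 1.018000 / 1.0163333 = 0.06208164 (SEK/JPY).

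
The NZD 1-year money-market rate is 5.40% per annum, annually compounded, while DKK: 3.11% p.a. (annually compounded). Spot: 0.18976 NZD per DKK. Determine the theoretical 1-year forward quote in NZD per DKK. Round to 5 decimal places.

0.19397

T = 1 year.
NZD growth factor: (1 + 0.0540)^1 = 1.054000.
DKK accumulates by (1 + 0.0311)^1 = 1.031100.
Forward (NZD per DKK) = 0.18976 × 1.054000 / 1.031100 = 0.1939744.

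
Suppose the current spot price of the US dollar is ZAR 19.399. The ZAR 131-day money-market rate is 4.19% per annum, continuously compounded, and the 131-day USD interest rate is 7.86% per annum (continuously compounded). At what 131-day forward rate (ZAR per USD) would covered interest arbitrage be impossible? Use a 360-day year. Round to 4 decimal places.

19.1417

T = 131/360 years.
ZAR accumulates by e^(0.0419×131/360) = 1.01536377.
USD growth factor: e^(0.0786×131/360) = 1.02901462.
So F = 19.399 × 1.01536377 / 1.02901462 = 19.141654 (ZAR/USD).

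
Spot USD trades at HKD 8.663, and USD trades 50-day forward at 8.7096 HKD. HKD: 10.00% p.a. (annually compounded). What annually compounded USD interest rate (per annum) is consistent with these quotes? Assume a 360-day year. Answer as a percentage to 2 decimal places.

5.83%

T = 50/360 years.
F/S = 8.7096/8.663 = 1.0053792 = (growth of HKD) / (growth of USD).
The HKD side grows by (1 + 0.1000)^(50/360) = 1.0133255.
So the USD growth factor = 1.0079038.
r = 1.0079038^(360/50) − 1 = 0.058321 → 5.83%.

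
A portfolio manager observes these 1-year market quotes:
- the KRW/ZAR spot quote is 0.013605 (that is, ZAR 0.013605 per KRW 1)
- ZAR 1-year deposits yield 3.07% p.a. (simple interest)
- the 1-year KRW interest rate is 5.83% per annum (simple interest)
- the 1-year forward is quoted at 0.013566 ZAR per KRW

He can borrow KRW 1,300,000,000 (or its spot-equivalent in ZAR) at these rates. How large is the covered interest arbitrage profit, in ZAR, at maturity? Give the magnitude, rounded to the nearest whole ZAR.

T = 1 year.
Route A — deposit KRW, sell forward: 1,300,000,000 × 1.058300 × 0.013566 = ZAR 18,663,967.14.
Route B — convert at spot, deposit ZAR: 1,300,000,000 × 0.013605 × 1.030700 = ZAR 18,229,475.55.
The quoted forward overvalues KRW, so borrow ZAR, buy KRW at spot, deposit the KRW at 5.83%, and sell the proceeds forward at 0.013566.
Profit = 18,663,967.14 − 18,229,475.55 = ZAR 434,492.

ZAR 434,492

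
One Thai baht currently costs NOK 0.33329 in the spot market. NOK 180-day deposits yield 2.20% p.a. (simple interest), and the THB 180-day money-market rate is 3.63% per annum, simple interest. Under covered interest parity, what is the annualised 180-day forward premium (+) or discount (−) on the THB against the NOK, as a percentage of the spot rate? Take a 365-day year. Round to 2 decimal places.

-1.40%

T = 180/365 years.
CIP forward (NOK per THB) = 0.33329 × 1.0108493/1.0179014 = 0.33098094.
Annualised premium = (F − S)/S × (1/T) = (0.33098094 − 0.33329)/0.33329 ÷ (180/365) = -1.40%.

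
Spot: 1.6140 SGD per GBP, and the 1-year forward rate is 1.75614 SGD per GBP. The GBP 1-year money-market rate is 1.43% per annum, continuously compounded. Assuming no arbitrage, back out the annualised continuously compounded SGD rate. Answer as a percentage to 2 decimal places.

T = 1 year.
By CIP, F/S equals the SGD-to-GBP growth ratio: 1.75614/1.614 = 1.0880669.
The GBP side grows by e^(0.0143×1) = 1.0144027.
That pins the SGD growth at 1.103738.
r = ln(1.103738)/1 = 0.098703 → 9.87%.

9.87%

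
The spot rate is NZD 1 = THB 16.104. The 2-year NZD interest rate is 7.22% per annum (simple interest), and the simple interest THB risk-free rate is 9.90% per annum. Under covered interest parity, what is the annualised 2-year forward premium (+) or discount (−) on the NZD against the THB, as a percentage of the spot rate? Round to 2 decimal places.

+2.34%

T = 2 years.
F = S · g_THB/g_NZD = 16.104 × 1.198000/1.144400 = 16.858259.
(F − S)/S ÷ T = (16.858259 − 16.104)/16.104/2 = 0.023418 → 2.34%.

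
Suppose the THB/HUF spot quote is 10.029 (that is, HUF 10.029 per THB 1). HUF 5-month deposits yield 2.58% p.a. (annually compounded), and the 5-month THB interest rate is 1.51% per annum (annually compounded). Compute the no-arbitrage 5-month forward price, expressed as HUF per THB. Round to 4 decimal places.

10.0729

T = 5/12 years.
HUF accumulates by (1 + 0.0258)^(5/12) = 1.01067019.
THB accumulates by (1 + 0.0151)^(5/12) = 1.00626418.
Forward (HUF per THB) = 10.029 × 1.01067019 / 1.00626418 = 10.072913.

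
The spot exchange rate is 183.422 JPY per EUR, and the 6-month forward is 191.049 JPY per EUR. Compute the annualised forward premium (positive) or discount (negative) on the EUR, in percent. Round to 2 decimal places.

+8.32%

T = 6/12 years.
Period premium: (191.049 − 183.422)/183.422 = 0.0415817.
Annualise by dividing by T: 0.0415817 / (6/12) = 0.083163 → 8.32%.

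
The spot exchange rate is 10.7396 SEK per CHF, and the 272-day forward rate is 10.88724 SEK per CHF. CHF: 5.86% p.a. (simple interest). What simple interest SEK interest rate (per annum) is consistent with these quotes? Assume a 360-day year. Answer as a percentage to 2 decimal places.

7.76%

T = 272/360 years.
F/S = 10.88724/10.7396 = 1.0137473 = (growth of SEK) / (growth of CHF).
The CHF side grows by 1 + 0.0586×272/360 = 1.0442756.
That pins the SEK growth at 1.0586316.
(1.0586316 − 1)/T = 0.077601, i.e. 7.76%.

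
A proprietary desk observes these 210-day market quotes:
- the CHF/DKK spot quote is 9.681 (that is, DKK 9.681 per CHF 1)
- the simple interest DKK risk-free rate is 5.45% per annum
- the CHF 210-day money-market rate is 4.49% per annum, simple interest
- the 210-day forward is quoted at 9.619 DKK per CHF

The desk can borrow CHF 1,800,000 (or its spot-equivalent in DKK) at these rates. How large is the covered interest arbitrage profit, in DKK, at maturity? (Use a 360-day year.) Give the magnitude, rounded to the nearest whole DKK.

DKK 212,107

T = 210/360 years.
Keep in CHF, deliver into the forward: 1,800,000·1.0261916667·9.619 = DKK 17,767,687.76.
Swap to DKK now, deposit: 1,800,000·9.681·1.0317916667 = DKK 17,979,795.23.
The quoted forward undervalues CHF, so borrow CHF, convert to DKK at spot, deposit the DKK at 5.45%, and buy CHF forward at 9.619 to cover the loan.
Arbitrage profit = |17,767,687.76 − 17,979,795.23| = DKK 212,107.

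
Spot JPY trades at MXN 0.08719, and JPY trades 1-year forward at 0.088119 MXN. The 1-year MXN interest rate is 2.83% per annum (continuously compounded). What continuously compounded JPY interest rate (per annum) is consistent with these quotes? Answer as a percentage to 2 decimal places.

T = 1 year.
CIP gives F = S · g_MXN/g_JPY, so g_MXN/g_JPY = 0.088119/0.08719 = 1.0106549.
MXN growth factor: e^(0.0283×1) = 1.0287042.
So the JPY growth factor = 1.017859.
Take logs: ln 1.017859 / 1 = 0.017701, so 1.77%.

1.77%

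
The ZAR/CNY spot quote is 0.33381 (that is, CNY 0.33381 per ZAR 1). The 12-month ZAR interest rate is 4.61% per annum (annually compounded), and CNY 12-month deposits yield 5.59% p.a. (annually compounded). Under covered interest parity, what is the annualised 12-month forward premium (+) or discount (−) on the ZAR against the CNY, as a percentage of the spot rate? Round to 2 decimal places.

+0.94%

T = 1 year.
No-arbitrage forward: 0.33381 × 1.055900 / 1.046100 = 0.33693718 CNY/ZAR.
(F − S)/S ÷ T = (0.33693718 − 0.33381)/0.33381/1 = 0.009368 → 0.94%.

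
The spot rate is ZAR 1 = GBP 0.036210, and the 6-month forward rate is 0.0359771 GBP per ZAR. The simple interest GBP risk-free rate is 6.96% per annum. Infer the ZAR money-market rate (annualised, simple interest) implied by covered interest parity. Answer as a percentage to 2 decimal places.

T = 6/12 years.
F/S = 0.0359771/0.03621 = 0.9935681 = (growth of GBP) / (growth of ZAR).
GBP growth factor: 1 + 0.0696×6/12 = 1.034800.
Hence g_ZAR = 1.0414988.
(1.0414988 − 1)/T = 0.082998, i.e. 8.30%.

8.30%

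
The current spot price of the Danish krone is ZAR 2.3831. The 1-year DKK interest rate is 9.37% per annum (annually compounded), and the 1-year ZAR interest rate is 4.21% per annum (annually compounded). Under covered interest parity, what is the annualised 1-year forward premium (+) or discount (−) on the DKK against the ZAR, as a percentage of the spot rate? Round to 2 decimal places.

-4.72%

T = 1 year.
No-arbitrage forward: 2.3831 × 1.042100 / 1.093700 = 2.2706670 ZAR/DKK.
(F − S)/S ÷ T = (2.2706670 − 2.3831)/2.3831/1 = -0.047179 → -4.72%.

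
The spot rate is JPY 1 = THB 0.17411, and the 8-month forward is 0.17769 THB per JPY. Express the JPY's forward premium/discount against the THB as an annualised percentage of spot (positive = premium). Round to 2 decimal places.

T = 8/12 years.
JPY trades forward at +2.05617% vs spot over the period.
×(1/T) gives 3.08% p.a.

+3.08%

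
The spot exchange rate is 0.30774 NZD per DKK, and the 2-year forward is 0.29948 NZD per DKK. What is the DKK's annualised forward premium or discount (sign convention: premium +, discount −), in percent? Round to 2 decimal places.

-1.34%

T = 2 years.
DKK trades forward at -2.68408% vs spot over the period.
Annualise by dividing by T: -0.0268408 / 2 = -0.013420 → -1.34%.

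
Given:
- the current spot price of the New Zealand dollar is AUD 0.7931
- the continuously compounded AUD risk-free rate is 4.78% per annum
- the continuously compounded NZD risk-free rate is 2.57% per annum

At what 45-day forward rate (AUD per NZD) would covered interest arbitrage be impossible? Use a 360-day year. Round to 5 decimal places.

0.79529

T = 45/360 years.
AUD growth factor: e^(0.0478×45/360) = 1.0059929.
NZD growth factor: e^(0.0257×45/360) = 1.0032177.
Forward (AUD per NZD) = 0.7931 × 1.0059929 / 1.0032177 = 0.7952940.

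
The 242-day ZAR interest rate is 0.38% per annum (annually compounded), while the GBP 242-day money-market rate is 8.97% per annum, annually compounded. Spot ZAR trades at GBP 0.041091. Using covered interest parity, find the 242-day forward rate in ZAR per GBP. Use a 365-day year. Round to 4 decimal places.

23.0468

T = 242/365 years.
GBP growth factor: (1 + 0.0897)^(242/365) = 1.05860763.
ZAR accumulates by (1 + 0.0038)^(242/365) = 1.00251784.
CIP: F = S · (grow GBP)/(grow ZAR) = 0.041091 × 1.05860763/1.00251784 = 0.043389997 GBP per ZAR.
Invert for ZAR per GBP: 1 / 0.043389997 = 23.0468.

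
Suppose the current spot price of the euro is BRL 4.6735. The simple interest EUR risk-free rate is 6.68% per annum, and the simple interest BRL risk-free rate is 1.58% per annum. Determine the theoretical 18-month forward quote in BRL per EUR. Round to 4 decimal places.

4.3485

T = 18/12 years.
BRL accumulates by 1 + 0.0158×18/12 = 1.023700.
EUR accumulates by 1 + 0.0668×18/12 = 1.100200.
Forward (BRL per EUR) = 4.6735 × 1.023700 / 1.100200 = 4.348538.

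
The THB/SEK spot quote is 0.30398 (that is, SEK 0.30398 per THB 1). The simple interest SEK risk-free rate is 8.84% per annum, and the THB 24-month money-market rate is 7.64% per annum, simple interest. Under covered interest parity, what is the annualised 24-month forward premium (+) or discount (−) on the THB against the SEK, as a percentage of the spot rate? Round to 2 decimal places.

T = 2 years.
CIP forward (SEK per THB) = 0.30398 × 1.176800/1.152800 = 0.31030852.
Annualised premium = (F − S)/S × (1/T) = (0.31030852 − 0.30398)/0.30398 ÷ 2 = 1.04%.

+1.04%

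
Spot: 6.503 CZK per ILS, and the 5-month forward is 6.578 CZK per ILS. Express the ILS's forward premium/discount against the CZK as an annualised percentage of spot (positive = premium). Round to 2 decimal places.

T = 5/12 years.
Period premium: (6.578 − 6.503)/6.503 = 0.0115331.
Annualise by dividing by T: 0.0115331 / (5/12) = 0.027679 → 2.77%.

+2.77%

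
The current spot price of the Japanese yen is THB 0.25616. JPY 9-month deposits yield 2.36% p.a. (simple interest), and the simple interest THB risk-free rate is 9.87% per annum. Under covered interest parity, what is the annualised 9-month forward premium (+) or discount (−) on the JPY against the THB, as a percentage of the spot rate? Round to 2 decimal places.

+7.38%

T = 9/12 years.
F = S · g_THB/g_JPY = 0.25616 × 1.074025/1.017700 = 0.27033727.
Annualised premium = (F − S)/S × (1/T) = (0.27033727 − 0.25616)/0.25616 ÷ (9/12) = 7.38%.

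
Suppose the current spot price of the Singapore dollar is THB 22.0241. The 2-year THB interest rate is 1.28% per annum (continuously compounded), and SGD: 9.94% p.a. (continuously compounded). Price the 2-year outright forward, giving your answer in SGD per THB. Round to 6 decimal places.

0.053991

T = 2 years.
THB accumulates by e^(0.0128×2) = 1.0259305.
SGD accumulates by e^(0.0994×2) = 1.219938.
So F = 22.0241 × 1.0259305 / 1.219938 = 18.52159 (THB/SGD).
Quoted the other way: 1/18.52159 = 0.053991 SGD per THB.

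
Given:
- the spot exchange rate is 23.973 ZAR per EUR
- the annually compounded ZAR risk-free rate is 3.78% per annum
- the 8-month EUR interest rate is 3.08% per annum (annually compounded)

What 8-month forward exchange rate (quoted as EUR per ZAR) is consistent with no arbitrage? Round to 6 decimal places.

T = 8/12 years.
ZAR accumulates by (1 + 0.0378)^(8/12) = 1.0250438.
Growth of 1 EUR over T: (1 + 0.0308)^(8/12) = 1.0204293.
Forward (ZAR per EUR) = 23.973 × 1.0250438 / 1.0204293 = 24.08141.
Quoted the other way: 1/24.08141 = 0.041526 EUR per ZAR.

0.041526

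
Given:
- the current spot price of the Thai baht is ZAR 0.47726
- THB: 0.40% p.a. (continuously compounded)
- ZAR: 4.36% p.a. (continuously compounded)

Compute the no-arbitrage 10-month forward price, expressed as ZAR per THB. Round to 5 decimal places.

0.49327

T = 10/12 years.
ZAR growth factor: e^(0.0436×10/12) = 1.0370015.
Growth of 1 THB over T: e^(0.0040×10/12) = 1.0033389.
CIP: F = S · (grow ZAR)/(grow THB) = 0.47726 × 1.0370015/1.0033389 = 0.4932723 ZAR per THB.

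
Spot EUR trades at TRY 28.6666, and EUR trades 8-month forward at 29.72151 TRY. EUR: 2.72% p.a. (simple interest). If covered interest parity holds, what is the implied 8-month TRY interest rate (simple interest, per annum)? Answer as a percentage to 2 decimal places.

T = 8/12 years.
By CIP, F/S equals the TRY-to-EUR growth ratio: 29.72151/28.6666 = 1.0367993.
The EUR side grows by 1 + 0.0272×8/12 = 1.0181333.
That pins the TRY growth at 1.0555999.
(1.0555999 − 1)/T = 0.083400, i.e. 8.34%.

8.34%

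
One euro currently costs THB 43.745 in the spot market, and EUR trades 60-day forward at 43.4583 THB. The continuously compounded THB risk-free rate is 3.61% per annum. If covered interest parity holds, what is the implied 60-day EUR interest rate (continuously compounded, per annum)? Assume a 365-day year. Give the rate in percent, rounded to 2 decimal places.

7.61%

T = 60/365 years.
F/S = 43.4583/43.745 = 0.9934461 = (growth of THB) / (growth of EUR).
THB growth factor: e^(0.0361×60/365) = 1.0059519.
Hence g_EUR = 1.0125883.
Take logs: ln 1.0125883 / (60/365) = 0.076101, so 7.61%.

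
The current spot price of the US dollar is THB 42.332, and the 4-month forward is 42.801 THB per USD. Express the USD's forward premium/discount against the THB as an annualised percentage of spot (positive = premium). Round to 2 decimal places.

T = 4/12 years.
(F − S)/S = (42.801 − 42.332)/42.332 = 0.0110791.
×(1/T) gives 3.32% p.a.

+3.32%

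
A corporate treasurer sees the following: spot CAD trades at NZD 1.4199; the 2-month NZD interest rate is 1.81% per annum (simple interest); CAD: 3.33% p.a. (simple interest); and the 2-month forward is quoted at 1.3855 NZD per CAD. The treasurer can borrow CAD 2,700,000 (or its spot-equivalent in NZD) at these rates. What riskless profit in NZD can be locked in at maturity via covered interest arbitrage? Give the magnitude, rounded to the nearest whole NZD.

NZD 83,683

T = 2/12 years.
Keep in CAD, deliver into the forward: 2,700,000·1.005550·1.3855 = NZD 3,761,611.72.
Swap to NZD now, deposit: 2,700,000·1.4199·1.003016667 = NZD 3,845,295.09.
The quoted forward undervalues CAD, so borrow CAD, convert to NZD at spot, deposit the NZD at 1.81%, and buy CAD forward at 1.3855 to cover the loan.
Arbitrage profit = |3,761,611.72 − 3,845,295.09| = NZD 83,683.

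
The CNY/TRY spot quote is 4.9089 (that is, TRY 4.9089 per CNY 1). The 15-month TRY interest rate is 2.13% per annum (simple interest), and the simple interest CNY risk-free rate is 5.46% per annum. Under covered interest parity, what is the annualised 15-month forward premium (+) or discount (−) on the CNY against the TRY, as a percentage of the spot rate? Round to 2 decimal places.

-3.12%

T = 15/12 years.
No-arbitrage forward: 4.9089 × 1.026625 / 1.068250 = 4.7176218 TRY/CNY.
(F − S)/S ÷ T = (4.7176218 − 4.9089)/4.9089/(15/12) = -0.031172 → -3.12%.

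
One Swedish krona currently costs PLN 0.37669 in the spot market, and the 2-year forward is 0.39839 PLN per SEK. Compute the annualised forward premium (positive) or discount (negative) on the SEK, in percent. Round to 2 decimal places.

+2.88%

T = 2 years.
SEK trades forward at +5.76071% vs spot over the period.
Per annum: 0.0576071 / 2 = 0.028804 = 2.88%.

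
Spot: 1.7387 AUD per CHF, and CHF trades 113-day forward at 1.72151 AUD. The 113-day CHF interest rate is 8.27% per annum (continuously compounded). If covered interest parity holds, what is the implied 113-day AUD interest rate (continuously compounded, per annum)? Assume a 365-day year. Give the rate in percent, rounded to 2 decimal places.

T = 113/365 years.
By CIP, F/S equals the AUD-to-CHF growth ratio: 1.72151/1.7387 = 0.9901133.
CHF growth factor: e^(0.0827×113/365) = 1.0259336.
So the AUD growth factor = 1.0157905.
Take logs: ln 1.0157905 / (113/365) = 0.050606, so 5.06%.

5.06%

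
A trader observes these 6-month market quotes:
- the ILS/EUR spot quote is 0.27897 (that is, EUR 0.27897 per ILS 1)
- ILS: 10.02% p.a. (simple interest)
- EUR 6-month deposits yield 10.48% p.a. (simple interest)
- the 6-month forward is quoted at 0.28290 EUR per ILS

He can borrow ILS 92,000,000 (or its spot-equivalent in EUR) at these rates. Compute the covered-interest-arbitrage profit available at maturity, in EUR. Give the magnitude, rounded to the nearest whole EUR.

T = 6/12 years.
Invest the ILS and cover forward: 92,000,000 × 1.050100 × 0.28290 = EUR 27,330,742.68.
Convert at spot and invest in EUR: 92,000,000 × 0.27897 × 1.052400 = EUR 27,010,098.58.
The quoted forward overvalues ILS, so borrow EUR, buy ILS at spot, deposit the ILS at 10.02%, and sell the proceeds forward at 0.28290.
Profit = 27,330,742.68 − 27,010,098.58 = EUR 320,644.

EUR 320,644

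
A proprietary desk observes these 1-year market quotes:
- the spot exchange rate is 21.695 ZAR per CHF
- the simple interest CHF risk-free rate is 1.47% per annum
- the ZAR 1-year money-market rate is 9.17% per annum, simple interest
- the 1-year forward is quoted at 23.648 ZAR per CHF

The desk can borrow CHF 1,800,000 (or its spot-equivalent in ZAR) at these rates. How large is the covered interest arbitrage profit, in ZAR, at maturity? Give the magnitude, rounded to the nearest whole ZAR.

T = 1 year.
Keep in CHF, deliver into the forward: 1,800,000·1.014700·23.648 = ZAR 43,192,126.08.
Swap to ZAR now, deposit: 1,800,000·21.695·1.091700 = ZAR 42,631,976.70.
The quoted forward overvalues CHF, so borrow ZAR, buy CHF at spot, deposit the CHF at 1.47%, and sell the proceeds forward at 23.648.
The gap between the two covered legs is ZAR 560,149.

ZAR 560,149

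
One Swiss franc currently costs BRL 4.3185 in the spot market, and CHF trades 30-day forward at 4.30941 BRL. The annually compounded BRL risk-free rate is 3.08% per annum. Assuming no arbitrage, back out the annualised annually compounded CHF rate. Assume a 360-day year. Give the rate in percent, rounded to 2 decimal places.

T = 30/360 years.
By CIP, F/S equals the BRL-to-CHF growth ratio: 4.30941/4.3185 = 0.9978951.
BRL growth factor: (1 + 0.0308)^(30/360) = 1.0025311.
Hence g_CHF = 1.0046458.
Annualise: 1.0046458^(360/30) − 1 = 0.057196 = 5.72%.

5.72%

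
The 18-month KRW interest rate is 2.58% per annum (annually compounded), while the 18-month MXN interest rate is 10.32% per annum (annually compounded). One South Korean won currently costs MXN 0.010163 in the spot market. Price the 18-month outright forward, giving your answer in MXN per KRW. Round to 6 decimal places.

T = 18/12 years.
MXN accumulates by (1 + 0.1032)^(18/12) = 1.1587277.
Growth of 1 KRW over T: (1 + 0.0258)^(18/12) = 1.0389486.
So F = 0.010163 × 1.1587277 / 1.0389486 = 0.01133468 (MXN/KRW).

0.011335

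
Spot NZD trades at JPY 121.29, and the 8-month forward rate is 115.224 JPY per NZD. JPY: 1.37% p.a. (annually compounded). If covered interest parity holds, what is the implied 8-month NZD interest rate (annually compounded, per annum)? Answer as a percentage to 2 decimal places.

9.48%

T = 8/12 years.
By CIP, F/S equals the JPY-to-NZD growth ratio: 115.224/121.29 = 0.9499876.
JPY growth factor: (1 + 0.0137)^(8/12) = 1.0091126.
Hence g_NZD = 1.0622377.
r = 1.0622377^(12/8) − 1 = 0.094794 → 9.48%.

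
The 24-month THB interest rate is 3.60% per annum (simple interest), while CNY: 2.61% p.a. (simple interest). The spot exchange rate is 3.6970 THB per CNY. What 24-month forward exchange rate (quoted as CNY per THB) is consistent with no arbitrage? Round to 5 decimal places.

T = 2 years.
THB accumulates by 1 + 0.0360×2 = 1.072000.
CNY growth factor: 1 + 0.0261×2 = 1.052200.
So F = 3.697 × 1.072000 / 1.052200 = 3.766569 (THB/CNY).
Quoted the other way: 1/3.766569 = 0.26549 CNY per THB.

0.26549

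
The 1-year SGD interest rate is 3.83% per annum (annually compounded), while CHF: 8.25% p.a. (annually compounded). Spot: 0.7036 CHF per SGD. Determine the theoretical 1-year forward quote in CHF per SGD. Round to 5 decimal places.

T = 1 year.
CHF growth factor: (1 + 0.0825)^1 = 1.082500.
Growth of 1 SGD over T: (1 + 0.0383)^1 = 1.038300.
So F = 0.7036 × 1.082500 / 1.038300 = 0.7335520 (CHF/SGD).

0.73355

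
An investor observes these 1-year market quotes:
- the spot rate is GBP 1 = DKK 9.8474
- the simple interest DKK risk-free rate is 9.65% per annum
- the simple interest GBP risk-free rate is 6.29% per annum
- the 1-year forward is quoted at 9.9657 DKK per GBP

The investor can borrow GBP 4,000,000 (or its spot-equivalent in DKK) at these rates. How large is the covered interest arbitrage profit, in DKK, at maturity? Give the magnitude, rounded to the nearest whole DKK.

T = 1 year.
Route A — deposit GBP, sell forward: 4,000,000 × 1.062900 × 9.9657 = DKK 42,370,170.12.
Route B — convert at spot, deposit DKK: 4,000,000 × 9.8474 × 1.096500 = DKK 43,190,696.40.
The quoted forward undervalues GBP, so borrow GBP, convert to DKK at spot, deposit the DKK at 9.65%, and buy GBP forward at 9.9657 to cover the loan.
Arbitrage profit = |42,370,170.12 − 43,190,696.40| = DKK 820,526.

DKK 820,526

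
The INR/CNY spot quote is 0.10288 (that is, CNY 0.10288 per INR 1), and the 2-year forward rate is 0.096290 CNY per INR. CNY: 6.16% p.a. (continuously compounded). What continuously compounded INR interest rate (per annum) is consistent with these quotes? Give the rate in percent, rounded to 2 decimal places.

9.47%

T = 2 years.
CIP gives F = S · g_CNY/g_INR, so g_CNY/g_INR = 0.09629/0.10288 = 0.9359448.
CNY growth factor: e^(0.0616×2) = 1.1311106.
Hence g_INR = 1.2085228.
Take logs: ln 1.2085228 / 2 = 0.094699, so 9.47%.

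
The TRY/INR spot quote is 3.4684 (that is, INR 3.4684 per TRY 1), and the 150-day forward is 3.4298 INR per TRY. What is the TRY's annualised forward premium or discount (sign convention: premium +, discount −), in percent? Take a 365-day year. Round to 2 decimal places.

T = 150/365 years.
(F − S)/S = (3.4298 − 3.4684)/3.4684 = -0.0111291.
Per annum: -0.0111291 / (150/365) = -0.027081 = -2.71%.

-2.71%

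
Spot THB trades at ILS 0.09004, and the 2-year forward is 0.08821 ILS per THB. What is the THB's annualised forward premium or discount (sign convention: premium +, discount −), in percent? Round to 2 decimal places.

T = 2 years.
(F − S)/S = (0.08821 − 0.09004)/0.09004 = -0.0203243.
Per annum: -0.0203243 / 2 = -0.010162 = -1.02%.

-1.02%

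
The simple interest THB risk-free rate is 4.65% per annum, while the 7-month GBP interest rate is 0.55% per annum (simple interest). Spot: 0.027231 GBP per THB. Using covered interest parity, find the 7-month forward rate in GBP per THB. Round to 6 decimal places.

T = 7/12 years.
GBP growth factor: 1 + 0.0055×7/12 = 1.0032083.
Growth of 1 THB over T: 1 + 0.0465×7/12 = 1.027125.
Forward (GBP per THB) = 0.027231 × 1.0032083 / 1.027125 = 0.02659692.

0.026597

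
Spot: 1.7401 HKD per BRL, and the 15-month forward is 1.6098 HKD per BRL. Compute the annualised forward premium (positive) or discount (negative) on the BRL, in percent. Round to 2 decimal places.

-5.99%

T = 15/12 years.
BRL trades forward at -7.48808% vs spot over the period.
×(1/T) gives -5.99% p.a.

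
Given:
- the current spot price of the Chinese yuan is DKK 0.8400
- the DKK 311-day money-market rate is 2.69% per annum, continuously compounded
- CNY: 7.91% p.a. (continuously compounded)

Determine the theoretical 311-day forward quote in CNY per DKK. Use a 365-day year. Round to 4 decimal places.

1.2446

T = 311/365 years.
DKK growth factor: e^(0.0269×311/365) = 1.023185.
Growth of 1 CNY over T: e^(0.0791×311/365) = 1.0697206.
Forward (DKK per CNY) = 0.84 × 1.023185 / 1.0697206 = 0.8034578.
Invert for CNY per DKK: 1 / 0.8034578 = 1.2446.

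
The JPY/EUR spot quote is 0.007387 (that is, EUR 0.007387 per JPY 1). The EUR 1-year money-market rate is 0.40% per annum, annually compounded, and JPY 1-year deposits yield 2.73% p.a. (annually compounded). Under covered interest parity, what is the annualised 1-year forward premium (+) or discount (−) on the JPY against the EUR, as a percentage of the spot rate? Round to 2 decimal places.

-2.27%

T = 1 year.
F = S · g_EUR/g_JPY = 0.007387 × 1.004000/1.027300 = 0.007219457.
(F − S)/S ÷ T = (0.007219457 − 0.007387)/0.007387/1 = -0.022681 → -2.27%.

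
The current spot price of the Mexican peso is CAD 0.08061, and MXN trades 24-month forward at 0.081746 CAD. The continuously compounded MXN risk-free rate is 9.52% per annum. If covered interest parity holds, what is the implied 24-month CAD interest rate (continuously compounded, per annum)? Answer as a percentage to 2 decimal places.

10.22%

T = 2 years.
By CIP, F/S equals the CAD-to-MXN growth ratio: 0.081746/0.08061 = 1.0140925.
The MXN side grows by e^(0.0952×2) = 1.2097334.
That pins the CAD growth at 1.2267816.
r = ln(1.2267816)/2 = 0.102197 → 10.22%.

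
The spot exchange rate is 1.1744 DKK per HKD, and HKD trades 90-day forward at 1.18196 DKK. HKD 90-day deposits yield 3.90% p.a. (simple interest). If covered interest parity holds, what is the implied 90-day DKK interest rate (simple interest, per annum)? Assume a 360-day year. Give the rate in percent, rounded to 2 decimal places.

T = 90/360 years.
By CIP, F/S equals the DKK-to-HKD growth ratio: 1.18196/1.1744 = 1.0064373.
The HKD side grows by 1 + 0.0390×90/360 = 1.009750.
So the DKK growth factor = 1.0162501.
r = (1.0162501 − 1)/(90/360) = 0.065000 → 6.50%.

6.50%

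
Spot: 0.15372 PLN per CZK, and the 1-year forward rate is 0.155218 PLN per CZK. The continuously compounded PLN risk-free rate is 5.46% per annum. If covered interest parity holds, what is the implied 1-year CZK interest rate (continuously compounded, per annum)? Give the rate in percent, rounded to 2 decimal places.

T = 1 year.
By CIP, F/S equals the PLN-to-CZK growth ratio: 0.155218/0.15372 = 1.0097450.
The PLN side grows by e^(0.0546×1) = 1.0561181.
So the CZK growth factor = 1.0459256.
Take logs: ln 1.0459256 / 1 = 0.044902, so 4.49%.

4.49%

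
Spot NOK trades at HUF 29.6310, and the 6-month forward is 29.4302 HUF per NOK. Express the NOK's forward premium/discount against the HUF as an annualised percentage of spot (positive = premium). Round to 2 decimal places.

T = 6/12 years.
Period premium: (29.4302 − 29.631)/29.631 = -0.0067767.
Annualise by dividing by T: -0.0067767 / (6/12) = -0.013553 → -1.36%.

-1.36%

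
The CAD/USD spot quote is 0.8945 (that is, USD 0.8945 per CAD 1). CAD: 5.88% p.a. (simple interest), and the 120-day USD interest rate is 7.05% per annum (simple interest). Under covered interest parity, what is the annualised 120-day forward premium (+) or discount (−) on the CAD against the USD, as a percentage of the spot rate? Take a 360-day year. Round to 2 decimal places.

+1.15%

T = 120/360 years.
No-arbitrage forward: 0.8945 × 1.023500 / 1.019600 = 0.8979215 USD/CAD.
Annualised premium = (F − S)/S × (1/T) = (0.8979215 − 0.8945)/0.8945 ÷ (120/360) = 1.15%.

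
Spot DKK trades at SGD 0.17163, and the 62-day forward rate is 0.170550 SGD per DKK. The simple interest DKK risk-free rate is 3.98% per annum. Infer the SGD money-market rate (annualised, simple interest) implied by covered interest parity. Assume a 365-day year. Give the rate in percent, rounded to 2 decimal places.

0.25%

T = 62/365 years.
CIP gives F = S · g_SGD/g_DKK, so g_SGD/g_DKK = 0.17055/0.17163 = 0.9937074.
The DKK side grows by 1 + 0.0398×62/365 = 1.0067605.
So the SGD growth factor = 1.0004254.
(1.0004254 − 1)/T = 0.002504, i.e. 0.25%.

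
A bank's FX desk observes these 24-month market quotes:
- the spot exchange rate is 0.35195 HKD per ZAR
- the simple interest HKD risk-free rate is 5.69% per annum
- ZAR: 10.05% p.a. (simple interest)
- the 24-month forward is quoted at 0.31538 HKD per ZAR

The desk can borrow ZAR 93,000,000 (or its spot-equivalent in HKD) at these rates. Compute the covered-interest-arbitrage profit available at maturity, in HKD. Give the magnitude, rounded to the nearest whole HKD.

T = 2 years.
Invest the ZAR and cover forward: 93,000,000 × 1.201000 × 0.31538 = HKD 35,225,738.34.
Convert at spot and invest in HKD: 93,000,000 × 0.35195 × 1.113800 = HKD 36,456,177.63.
The quoted forward undervalues ZAR, so borrow ZAR, convert to HKD at spot, deposit the HKD at 5.69%, and buy ZAR forward at 0.31538 to cover the loan.
The gap between the two covered legs is HKD 1,230,439.

HKD 1,230,439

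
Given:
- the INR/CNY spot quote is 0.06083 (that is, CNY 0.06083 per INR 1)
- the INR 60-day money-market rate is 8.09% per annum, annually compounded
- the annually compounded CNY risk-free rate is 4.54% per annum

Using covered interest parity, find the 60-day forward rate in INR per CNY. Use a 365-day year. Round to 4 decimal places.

16.5297

T = 60/365 years.
CNY growth factor: (1 + 0.0454)^(60/365) = 1.00732526.
Growth of 1 INR over T: (1 + 0.0809)^(60/365) = 1.01287018.
So F = 0.06083 × 1.00732526 / 1.01287018 = 0.060496988 (CNY/INR).
Invert for INR per CNY: 1 / 0.060496988 = 16.5297.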